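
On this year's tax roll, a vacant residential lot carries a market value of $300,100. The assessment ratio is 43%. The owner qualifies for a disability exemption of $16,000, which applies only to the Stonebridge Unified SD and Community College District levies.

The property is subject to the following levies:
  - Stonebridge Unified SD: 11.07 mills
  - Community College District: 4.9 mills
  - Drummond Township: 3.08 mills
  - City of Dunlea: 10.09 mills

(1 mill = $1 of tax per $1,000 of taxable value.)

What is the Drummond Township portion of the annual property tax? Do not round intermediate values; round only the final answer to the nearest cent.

Assessed value = $300,100 × 0.43 = $129,043
Drummond Township taxable value = $129,043 (exemption does not apply)
Drummond Township levy = $129,043 × 0.00308 = $397.45244

$397.45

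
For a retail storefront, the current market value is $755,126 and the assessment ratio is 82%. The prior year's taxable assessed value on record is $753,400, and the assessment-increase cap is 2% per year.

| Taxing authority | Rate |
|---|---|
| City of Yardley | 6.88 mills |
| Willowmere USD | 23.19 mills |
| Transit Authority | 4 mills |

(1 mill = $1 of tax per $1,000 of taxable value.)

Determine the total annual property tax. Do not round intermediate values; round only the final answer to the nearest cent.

Uncapped assessed value = $755,126 × 0.82 = $619,203.32
Cap limit = $753,400 × 1.02 = $768,468
Taxable assessed value = min($619,203.32, $768,468) = $619,203.32 (cap does not bind)
City of Yardley: $619,203.32 × 0.00688 = $4,260.1188416
Willowmere USD: $619,203.32 × 0.02319 = $14,359.3249908
Transit Authority: $619,203.32 × 0.004 = $2,476.81328
Total = $21,096.2571124

$21,096.26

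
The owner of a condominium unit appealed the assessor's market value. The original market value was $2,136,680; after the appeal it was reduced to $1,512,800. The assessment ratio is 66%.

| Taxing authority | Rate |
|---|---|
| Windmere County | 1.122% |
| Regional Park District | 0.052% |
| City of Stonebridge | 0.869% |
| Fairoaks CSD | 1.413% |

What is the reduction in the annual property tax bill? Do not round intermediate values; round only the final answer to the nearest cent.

Old assessed value = $2,136,680 × 0.66 = $1,410,208.8
New assessed value = $1,512,800 × 0.66 = $998,448
Combined rate = 0.01122 + 0.00052 + 0.00869 + 0.01413 = 0.03456
Old tax = $1,410,208.8 × 0.03456 = $48,736.816128
New tax = $998,448 × 0.03456 = $34,506.36288
Reduction = $48,736.816128 − $34,506.36288 = $14,230.453248

$14,230.45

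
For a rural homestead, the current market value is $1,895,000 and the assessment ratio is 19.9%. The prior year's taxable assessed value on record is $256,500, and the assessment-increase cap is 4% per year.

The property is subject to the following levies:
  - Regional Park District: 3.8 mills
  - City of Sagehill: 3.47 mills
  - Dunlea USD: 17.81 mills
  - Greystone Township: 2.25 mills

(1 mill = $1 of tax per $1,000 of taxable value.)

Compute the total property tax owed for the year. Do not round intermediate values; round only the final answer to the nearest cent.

Uncapped assessed value = $1,895,000 × 0.199 = $377,105
Cap limit = $256,500 × 1.04 = $266,760
Taxable assessed value = min($377,105, $266,760) = $266,760 (cap binds)
Regional Park District: $266,760 × 0.0038 = $1,013.688
City of Sagehill: $266,760 × 0.00347 = $925.6572
Dunlea USD: $266,760 × 0.01781 = $4,750.9956
Greystone Township: $266,760 × 0.00225 = $600.21
Total = $7,290.5508

$7,290.55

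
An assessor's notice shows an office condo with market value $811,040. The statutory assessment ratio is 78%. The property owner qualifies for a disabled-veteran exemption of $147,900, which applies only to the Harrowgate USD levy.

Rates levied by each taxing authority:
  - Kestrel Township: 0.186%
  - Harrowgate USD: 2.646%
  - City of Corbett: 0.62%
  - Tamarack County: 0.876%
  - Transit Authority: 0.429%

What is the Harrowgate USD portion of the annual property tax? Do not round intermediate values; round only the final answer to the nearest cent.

$12,825.46

Assessed value = $811,040 × 0.78 = $632,611.2
Harrowgate USD taxable value = $632,611.2 − $147,900 = $484,711.2
Harrowgate USD levy = $484,711.2 × 0.02646 = $12,825.458352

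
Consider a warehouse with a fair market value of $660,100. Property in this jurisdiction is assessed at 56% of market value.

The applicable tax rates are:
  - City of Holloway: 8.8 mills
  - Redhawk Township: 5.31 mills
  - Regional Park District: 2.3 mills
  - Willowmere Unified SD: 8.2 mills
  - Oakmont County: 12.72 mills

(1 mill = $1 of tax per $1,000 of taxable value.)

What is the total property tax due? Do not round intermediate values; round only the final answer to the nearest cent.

$13,799.26

Assessed value = $660,100 × 0.56 = $369,656
City of Holloway: $369,656 × 0.0088 = $3,252.9728
Redhawk Township: $369,656 × 0.00531 = $1,962.87336
Regional Park District: $369,656 × 0.0023 = $850.2088
Willowmere Unified SD: $369,656 × 0.0082 = $3,031.1792
Oakmont County: $369,656 × 0.01272 = $4,702.02432
Total = $3,252.9728 + $1,962.87336 + $850.2088 + $3,031.1792 + $4,702.02432 = $13,799.25848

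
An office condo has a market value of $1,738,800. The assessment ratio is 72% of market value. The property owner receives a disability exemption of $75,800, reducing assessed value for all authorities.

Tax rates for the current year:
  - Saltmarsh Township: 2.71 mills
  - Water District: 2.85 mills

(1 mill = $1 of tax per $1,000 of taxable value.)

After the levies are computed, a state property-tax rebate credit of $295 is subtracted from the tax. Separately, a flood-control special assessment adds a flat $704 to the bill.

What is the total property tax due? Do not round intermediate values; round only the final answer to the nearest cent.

$6,948.32

Assessed value = $1,738,800 × 0.72 = $1,251,936
Taxable value = $1,251,936 − $75,800 = $1,176,136
Saltmarsh Township: $1,176,136 × 0.00271 = $3,187.32856
Water District: $1,176,136 × 0.00285 = $3,351.9876
Levies subtotal = $6,539.31616
After credit = $6,539.31616 − $295 = $6,244.31616
Total = $6,244.31616 + $704 = $6,948.31616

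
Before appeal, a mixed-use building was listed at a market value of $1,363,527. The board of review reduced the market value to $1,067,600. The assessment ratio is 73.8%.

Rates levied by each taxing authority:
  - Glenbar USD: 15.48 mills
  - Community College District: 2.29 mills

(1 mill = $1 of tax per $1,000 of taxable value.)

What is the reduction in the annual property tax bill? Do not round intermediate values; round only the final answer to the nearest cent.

$3,880.86

Old assessed value = $1,363,527 × 0.738 = $1,006,282.926
New assessed value = $1,067,600 × 0.738 = $787,888.8
Combined rate = 0.01548 + 0.00229 = 0.01777
Old tax = $1,006,282.926 × 0.01777 = $17,881.64759502
New tax = $787,888.8 × 0.01777 = $14,000.783976
Reduction = $17,881.64759502 − $14,000.783976 = $3,880.86361902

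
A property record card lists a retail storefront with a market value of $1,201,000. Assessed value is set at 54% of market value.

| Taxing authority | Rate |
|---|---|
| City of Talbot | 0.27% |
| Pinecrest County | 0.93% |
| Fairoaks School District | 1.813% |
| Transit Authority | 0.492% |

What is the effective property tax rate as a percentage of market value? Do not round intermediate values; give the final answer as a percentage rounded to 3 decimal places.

Assessed value = $1,201,000 × 0.54 = $648,540
City of Talbot: $648,540 × 0.0027 = $1,751.058
Pinecrest County: $648,540 × 0.0093 = $6,031.422
Fairoaks School District: $648,540 × 0.01813 = $11,758.0302
Transit Authority: $648,540 × 0.00492 = $3,190.8168
Total tax = $22,731.327
Effective rate = $22,731.327 ÷ $1,201,000 = 1.893% of market value

1.893%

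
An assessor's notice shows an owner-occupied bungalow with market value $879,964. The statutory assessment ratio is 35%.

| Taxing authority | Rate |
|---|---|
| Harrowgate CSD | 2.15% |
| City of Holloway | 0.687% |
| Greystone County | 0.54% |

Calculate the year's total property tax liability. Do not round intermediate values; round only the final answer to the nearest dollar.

Assessed value = $879,964 × 0.35 = $307,987.4
Harrowgate CSD: $307,987.4 × 0.0215 = $6,621.7291
City of Holloway: $307,987.4 × 0.00687 = $2,115.873438
Greystone County: $307,987.4 × 0.0054 = $1,663.13196
Total = $6,621.7291 + $2,115.873438 + $1,663.13196 = $10,400.734498

$10,401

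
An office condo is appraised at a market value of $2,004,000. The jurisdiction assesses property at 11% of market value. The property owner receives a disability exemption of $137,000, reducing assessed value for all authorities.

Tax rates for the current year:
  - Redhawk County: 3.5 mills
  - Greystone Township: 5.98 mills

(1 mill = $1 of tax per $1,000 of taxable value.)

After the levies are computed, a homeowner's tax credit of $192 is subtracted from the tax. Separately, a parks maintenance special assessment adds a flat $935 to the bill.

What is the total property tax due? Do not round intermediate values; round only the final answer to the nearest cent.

$1,534.01

Assessed value = $2,004,000 × 0.11 = $220,440
Taxable value = $220,440 − $137,000 = $83,440
Redhawk County: $83,440 × 0.0035 = $292.04
Greystone Township: $83,440 × 0.00598 = $498.9712
Levies subtotal = $791.0112
After credit = $791.0112 − $192 = $599.0112
Total = $599.0112 + $935 = $1,534.0112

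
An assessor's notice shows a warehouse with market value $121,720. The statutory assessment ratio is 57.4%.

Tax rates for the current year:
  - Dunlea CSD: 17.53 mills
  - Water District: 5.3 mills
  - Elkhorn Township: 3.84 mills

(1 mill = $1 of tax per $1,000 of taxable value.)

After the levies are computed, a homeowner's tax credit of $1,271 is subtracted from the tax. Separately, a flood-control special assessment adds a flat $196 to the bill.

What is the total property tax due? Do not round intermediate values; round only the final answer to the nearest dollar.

Assessed value = $121,720 × 0.574 = $69,867.28
Dunlea CSD: $69,867.28 × 0.01753 = $1,224.7734184
Water District: $69,867.28 × 0.0053 = $370.296584
Elkhorn Township: $69,867.28 × 0.00384 = $268.2903552
Levies subtotal = $1,863.3603576
After credit = $1,863.3603576 − $1,271 = $592.3603576
Total = $592.3603576 + $196 = $788.3603576

$788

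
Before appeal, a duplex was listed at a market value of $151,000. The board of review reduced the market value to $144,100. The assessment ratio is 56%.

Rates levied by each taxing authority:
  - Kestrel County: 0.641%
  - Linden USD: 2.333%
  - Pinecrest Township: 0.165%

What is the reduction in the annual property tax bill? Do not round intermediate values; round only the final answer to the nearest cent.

Old assessed value = $151,000 × 0.56 = $84,560
New assessed value = $144,100 × 0.56 = $80,696
Combined rate = 0.00641 + 0.02333 + 0.00165 = 0.03139
Old tax = $84,560 × 0.03139 = $2,654.3384
New tax = $80,696 × 0.03139 = $2,533.04744
Reduction = $2,654.3384 − $2,533.04744 = $121.29096

$121.29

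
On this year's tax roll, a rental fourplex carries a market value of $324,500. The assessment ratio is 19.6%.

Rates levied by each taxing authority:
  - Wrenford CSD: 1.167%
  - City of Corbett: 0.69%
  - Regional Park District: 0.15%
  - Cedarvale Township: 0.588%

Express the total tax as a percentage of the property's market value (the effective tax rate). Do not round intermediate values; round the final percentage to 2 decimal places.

Assessed value = $324,500 × 0.196 = $63,602
Wrenford CSD: $63,602 × 0.01167 = $742.23534
City of Corbett: $63,602 × 0.0069 = $438.8538
Regional Park District: $63,602 × 0.0015 = $95.403
Cedarvale Township: $63,602 × 0.00588 = $373.97976
Total tax = $1,650.4719
Effective rate = $1,650.4719 ÷ $324,500 = 0.51% of market value

0.51%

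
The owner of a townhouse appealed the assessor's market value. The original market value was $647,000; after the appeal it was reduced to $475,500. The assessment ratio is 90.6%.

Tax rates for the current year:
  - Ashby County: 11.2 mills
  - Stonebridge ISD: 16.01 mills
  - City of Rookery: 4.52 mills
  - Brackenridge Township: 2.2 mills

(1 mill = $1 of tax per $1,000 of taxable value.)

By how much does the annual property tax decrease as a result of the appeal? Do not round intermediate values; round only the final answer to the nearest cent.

Old assessed value = $647,000 × 0.906 = $586,182
New assessed value = $475,500 × 0.906 = $430,803
Combined rate = 0.0112 + 0.01601 + 0.00452 + 0.0022 = 0.03393
Old tax = $586,182 × 0.03393 = $19,889.15526
New tax = $430,803 × 0.03393 = $14,617.14579
Reduction = $19,889.15526 − $14,617.14579 = $5,272.00947

$5,272.01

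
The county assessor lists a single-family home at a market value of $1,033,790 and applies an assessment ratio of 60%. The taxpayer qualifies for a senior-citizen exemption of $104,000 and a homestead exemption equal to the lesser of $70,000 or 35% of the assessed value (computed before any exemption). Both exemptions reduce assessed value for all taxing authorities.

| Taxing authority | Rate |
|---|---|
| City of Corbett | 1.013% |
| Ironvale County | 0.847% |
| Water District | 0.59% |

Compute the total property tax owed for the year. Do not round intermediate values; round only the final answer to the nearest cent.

$10,933.71

Assessed value = $1,033,790 × 0.6 = $620,274
Homestead exemption = min($70,000, 35% × $620,274) = min($70,000, $217,095.9) = $70,000 (dollar cap binds)
Taxable value = $620,274 − $104,000 − $70,000 = $446,274
City of Corbett: $446,274 × 0.01013 = $4,520.75562
Ironvale County: $446,274 × 0.00847 = $3,779.94078
Water District: $446,274 × 0.0059 = $2,633.0166
Total = $10,933.713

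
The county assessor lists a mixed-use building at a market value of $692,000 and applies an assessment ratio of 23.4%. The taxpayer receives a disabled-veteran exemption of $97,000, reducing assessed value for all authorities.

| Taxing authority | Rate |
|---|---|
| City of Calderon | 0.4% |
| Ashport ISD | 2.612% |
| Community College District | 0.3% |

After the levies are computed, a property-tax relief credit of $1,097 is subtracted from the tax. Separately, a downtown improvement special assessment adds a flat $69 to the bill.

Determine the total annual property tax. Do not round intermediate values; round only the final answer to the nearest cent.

Assessed value = $692,000 × 0.234 = $161,928
Taxable value = $161,928 − $97,000 = $64,928
City of Calderon: $64,928 × 0.004 = $259.712
Ashport ISD: $64,928 × 0.02612 = $1,695.91936
Community College District: $64,928 × 0.003 = $194.784
Levies subtotal = $2,150.41536
After credit = $2,150.41536 − $1,097 = $1,053.41536
Total = $1,053.41536 + $69 = $1,122.41536

$1,122.42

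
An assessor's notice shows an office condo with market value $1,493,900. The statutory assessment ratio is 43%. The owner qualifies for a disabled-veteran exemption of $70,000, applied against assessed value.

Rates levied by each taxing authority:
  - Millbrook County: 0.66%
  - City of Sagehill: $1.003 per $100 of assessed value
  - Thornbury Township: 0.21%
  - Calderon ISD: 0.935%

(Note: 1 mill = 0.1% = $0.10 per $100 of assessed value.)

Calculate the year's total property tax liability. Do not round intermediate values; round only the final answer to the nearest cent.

Assessed value = $1,493,900 × 0.43 = $642,377
Taxable value = $642,377 − $70,000 = $572,377
Millbrook County: $572,377 × 0.0066 = $3,777.6882
City of Sagehill: $572,377 × 0.01003 = $5,740.94131
Thornbury Township: $572,377 × 0.0021 = $1,201.9917
Calderon ISD: $572,377 × 0.00935 = $5,351.72495
Total = $16,072.34616

$16,072.35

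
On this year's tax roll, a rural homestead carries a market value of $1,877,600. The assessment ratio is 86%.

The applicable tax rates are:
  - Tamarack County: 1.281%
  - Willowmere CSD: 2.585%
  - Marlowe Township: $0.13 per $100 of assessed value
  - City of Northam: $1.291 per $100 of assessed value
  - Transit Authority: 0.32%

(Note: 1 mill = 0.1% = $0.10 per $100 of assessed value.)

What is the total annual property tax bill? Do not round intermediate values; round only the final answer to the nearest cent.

$90,538.25

Assessed value = $1,877,600 × 0.86 = $1,614,736
Tamarack County: $1,614,736 × 0.01281 = $20,684.76816
Willowmere CSD: $1,614,736 × 0.02585 = $41,740.9256
Marlowe Township: $1,614,736 × 0.0013 = $2,099.1568
City of Northam: $1,614,736 × 0.01291 = $20,846.24176
Transit Authority: $1,614,736 × 0.0032 = $5,167.1552
Total = $90,538.24752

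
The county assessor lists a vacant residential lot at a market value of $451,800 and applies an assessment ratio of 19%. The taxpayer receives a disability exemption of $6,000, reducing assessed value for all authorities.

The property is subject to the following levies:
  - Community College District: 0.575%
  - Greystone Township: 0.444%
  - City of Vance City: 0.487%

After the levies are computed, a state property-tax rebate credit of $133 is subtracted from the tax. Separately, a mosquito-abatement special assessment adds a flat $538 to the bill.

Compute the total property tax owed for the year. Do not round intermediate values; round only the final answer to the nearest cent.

$1,607.42

Assessed value = $451,800 × 0.19 = $85,842
Taxable value = $85,842 − $6,000 = $79,842
Community College District: $79,842 × 0.00575 = $459.0915
Greystone Township: $79,842 × 0.00444 = $354.49848
City of Vance City: $79,842 × 0.00487 = $388.83054
Levies subtotal = $1,202.42052
After credit = $1,202.42052 − $133 = $1,069.42052
Total = $1,069.42052 + $538 = $1,607.42052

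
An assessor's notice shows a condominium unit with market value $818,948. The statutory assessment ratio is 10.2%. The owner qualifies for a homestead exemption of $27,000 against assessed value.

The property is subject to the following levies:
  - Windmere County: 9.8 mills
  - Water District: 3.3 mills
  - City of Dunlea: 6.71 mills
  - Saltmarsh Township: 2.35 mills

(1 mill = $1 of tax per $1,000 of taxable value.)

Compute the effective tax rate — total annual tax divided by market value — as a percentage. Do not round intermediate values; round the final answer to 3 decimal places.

0.153%

Assessed value = $818,948 × 0.102 = $83,532.696
Taxable value = $83,532.696 − $27,000 = $56,532.696
Windmere County: $56,532.696 × 0.0098 = $554.0204208
Water District: $56,532.696 × 0.0033 = $186.5578968
City of Dunlea: $56,532.696 × 0.00671 = $379.33439016
Saltmarsh Township: $56,532.696 × 0.00235 = $132.8518356
Total tax = $1,252.76454336
Effective rate = $1,252.76454336 ÷ $818,948 = 0.153% of market value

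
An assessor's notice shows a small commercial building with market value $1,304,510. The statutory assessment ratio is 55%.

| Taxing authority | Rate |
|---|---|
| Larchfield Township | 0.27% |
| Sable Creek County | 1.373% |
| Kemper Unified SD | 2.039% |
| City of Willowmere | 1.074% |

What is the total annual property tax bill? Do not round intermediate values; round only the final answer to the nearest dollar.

Assessed value = $1,304,510 × 0.55 = $717,480.5
Larchfield Township: $717,480.5 × 0.0027 = $1,937.19735
Sable Creek County: $717,480.5 × 0.01373 = $9,851.007265
Kemper Unified SD: $717,480.5 × 0.02039 = $14,629.427395
City of Willowmere: $717,480.5 × 0.01074 = $7,705.74057
Total = $1,937.19735 + $9,851.007265 + $14,629.427395 + $7,705.74057 = $34,123.37258

$34,123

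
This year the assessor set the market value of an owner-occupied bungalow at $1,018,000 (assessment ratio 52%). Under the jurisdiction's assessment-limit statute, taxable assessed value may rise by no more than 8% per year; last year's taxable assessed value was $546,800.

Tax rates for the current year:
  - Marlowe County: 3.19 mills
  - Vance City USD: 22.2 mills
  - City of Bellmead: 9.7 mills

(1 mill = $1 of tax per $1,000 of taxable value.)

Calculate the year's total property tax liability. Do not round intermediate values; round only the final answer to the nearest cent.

Uncapped assessed value = $1,018,000 × 0.52 = $529,360
Cap limit = $546,800 × 1.08 = $590,544
Taxable assessed value = min($529,360, $590,544) = $529,360 (cap does not bind)
Marlowe County: $529,360 × 0.00319 = $1,688.6584
Vance City USD: $529,360 × 0.0222 = $11,751.792
City of Bellmead: $529,360 × 0.0097 = $5,134.792
Total = $18,575.2424

$18,575.24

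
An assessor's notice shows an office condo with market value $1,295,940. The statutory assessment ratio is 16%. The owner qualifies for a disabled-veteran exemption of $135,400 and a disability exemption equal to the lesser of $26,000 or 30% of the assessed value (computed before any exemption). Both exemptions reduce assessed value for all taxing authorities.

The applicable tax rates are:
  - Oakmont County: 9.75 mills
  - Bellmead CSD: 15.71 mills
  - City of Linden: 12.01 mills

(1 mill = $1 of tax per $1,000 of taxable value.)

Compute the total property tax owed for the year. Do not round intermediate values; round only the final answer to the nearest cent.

Assessed value = $1,295,940 × 0.16 = $207,350.4
Disability exemption = min($26,000, 30% × $207,350.4) = min($26,000, $62,205.12) = $26,000 (dollar cap binds)
Taxable value = $207,350.4 − $135,400 − $26,000 = $45,950.4
Oakmont County: $45,950.4 × 0.00975 = $448.0164
Bellmead CSD: $45,950.4 × 0.01571 = $721.880784
City of Linden: $45,950.4 × 0.01201 = $551.864304
Total = $1,721.761488

$1,721.76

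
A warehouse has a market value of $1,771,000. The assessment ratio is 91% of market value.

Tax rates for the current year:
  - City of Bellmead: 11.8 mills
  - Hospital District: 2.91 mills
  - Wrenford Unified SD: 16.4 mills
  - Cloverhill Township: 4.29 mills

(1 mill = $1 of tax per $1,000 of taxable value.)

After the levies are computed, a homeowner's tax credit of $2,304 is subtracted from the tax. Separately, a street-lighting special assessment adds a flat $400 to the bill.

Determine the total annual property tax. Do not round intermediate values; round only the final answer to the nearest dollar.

$55,147

Assessed value = $1,771,000 × 0.91 = $1,611,610
City of Bellmead: $1,611,610 × 0.0118 = $19,016.998
Hospital District: $1,611,610 × 0.00291 = $4,689.7851
Wrenford Unified SD: $1,611,610 × 0.0164 = $26,430.404
Cloverhill Township: $1,611,610 × 0.00429 = $6,913.8069
Levies subtotal = $57,050.994
After credit = $57,050.994 − $2,304 = $54,746.994
Total = $54,746.994 + $400 = $55,146.994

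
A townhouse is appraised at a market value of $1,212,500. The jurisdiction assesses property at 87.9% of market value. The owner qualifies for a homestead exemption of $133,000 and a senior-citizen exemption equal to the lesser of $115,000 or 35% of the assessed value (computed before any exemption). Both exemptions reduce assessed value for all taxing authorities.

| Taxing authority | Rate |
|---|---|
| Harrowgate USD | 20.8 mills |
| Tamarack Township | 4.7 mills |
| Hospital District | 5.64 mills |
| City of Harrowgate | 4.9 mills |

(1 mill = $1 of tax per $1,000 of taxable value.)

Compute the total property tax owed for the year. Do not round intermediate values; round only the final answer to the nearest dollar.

$29,473

Assessed value = $1,212,500 × 0.879 = $1,065,787.5
Senior-citizen exemption = min($115,000, 35% × $1,065,787.5) = min($115,000, $373,025.625) = $115,000 (dollar cap binds)
Taxable value = $1,065,787.5 − $133,000 − $115,000 = $817,787.5
Harrowgate USD: $817,787.5 × 0.0208 = $17,009.98
Tamarack Township: $817,787.5 × 0.0047 = $3,843.60125
Hospital District: $817,787.5 × 0.00564 = $4,612.3215
City of Harrowgate: $817,787.5 × 0.0049 = $4,007.15875
Total = $29,473.0615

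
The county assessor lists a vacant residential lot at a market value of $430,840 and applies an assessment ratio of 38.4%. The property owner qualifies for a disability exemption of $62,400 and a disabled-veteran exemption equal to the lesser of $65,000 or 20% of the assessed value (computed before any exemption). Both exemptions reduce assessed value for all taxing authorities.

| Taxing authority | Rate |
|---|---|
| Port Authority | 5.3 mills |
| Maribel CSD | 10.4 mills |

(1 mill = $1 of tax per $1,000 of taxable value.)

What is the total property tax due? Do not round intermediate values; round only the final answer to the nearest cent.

$1,098.28

Assessed value = $430,840 × 0.384 = $165,442.56
Disabled-veteran exemption = min($65,000, 20% × $165,442.56) = min($65,000, $33,088.512) = $33,088.512 (percentage binds)
Taxable value = $165,442.56 − $62,400 − $33,088.512 = $69,954.048
Port Authority: $69,954.048 × 0.0053 = $370.7564544
Maribel CSD: $69,954.048 × 0.0104 = $727.5220992
Total = $1,098.2785536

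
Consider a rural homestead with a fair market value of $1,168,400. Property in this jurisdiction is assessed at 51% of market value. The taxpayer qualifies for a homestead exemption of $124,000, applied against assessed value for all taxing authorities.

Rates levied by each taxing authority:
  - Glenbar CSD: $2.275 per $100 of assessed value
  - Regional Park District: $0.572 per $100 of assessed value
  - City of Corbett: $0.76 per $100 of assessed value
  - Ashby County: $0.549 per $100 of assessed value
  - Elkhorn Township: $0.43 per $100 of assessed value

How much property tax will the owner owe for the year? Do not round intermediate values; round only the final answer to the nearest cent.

Assessed value = $1,168,400 × 0.51 = $595,884
Taxable value = $595,884 − $124,000 = $471,884
Glenbar CSD: $471,884 × 0.02275 = $10,735.361
Regional Park District: $471,884 × 0.00572 = $2,699.17648
City of Corbett: $471,884 × 0.0076 = $3,586.3184
Ashby County: $471,884 × 0.00549 = $2,590.64316
Elkhorn Township: $471,884 × 0.0043 = $2,029.1012
Total = $10,735.361 + $2,699.17648 + $3,586.3184 + $2,590.64316 + $2,029.1012 = $21,640.60024

$21,640.60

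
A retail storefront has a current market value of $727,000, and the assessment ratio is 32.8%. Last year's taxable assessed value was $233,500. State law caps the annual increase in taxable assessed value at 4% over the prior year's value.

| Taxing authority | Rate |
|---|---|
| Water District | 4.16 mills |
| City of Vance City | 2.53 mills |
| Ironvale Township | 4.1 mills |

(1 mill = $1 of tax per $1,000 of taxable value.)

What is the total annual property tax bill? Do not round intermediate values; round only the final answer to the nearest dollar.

$2,573

Uncapped assessed value = $727,000 × 0.328 = $238,456
Cap limit = $233,500 × 1.04 = $242,840
Taxable assessed value = min($238,456, $242,840) = $238,456 (cap does not bind)
Water District: $238,456 × 0.00416 = $991.97696
City of Vance City: $238,456 × 0.00253 = $603.29368
Ironvale Township: $238,456 × 0.0041 = $977.6696
Total = $2,572.94024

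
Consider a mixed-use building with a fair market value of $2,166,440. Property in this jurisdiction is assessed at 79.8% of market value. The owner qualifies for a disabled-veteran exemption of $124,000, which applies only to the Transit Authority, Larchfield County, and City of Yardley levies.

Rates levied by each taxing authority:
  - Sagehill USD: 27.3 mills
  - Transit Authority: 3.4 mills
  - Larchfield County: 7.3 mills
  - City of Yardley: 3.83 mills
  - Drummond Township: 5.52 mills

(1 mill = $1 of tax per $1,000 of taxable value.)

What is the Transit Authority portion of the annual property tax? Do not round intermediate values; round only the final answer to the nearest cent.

Assessed value = $2,166,440 × 0.798 = $1,728,819.12
Transit Authority taxable value = $1,728,819.12 − $124,000 = $1,604,819.12
Transit Authority levy = $1,604,819.12 × 0.0034 = $5,456.385008

$5,456.39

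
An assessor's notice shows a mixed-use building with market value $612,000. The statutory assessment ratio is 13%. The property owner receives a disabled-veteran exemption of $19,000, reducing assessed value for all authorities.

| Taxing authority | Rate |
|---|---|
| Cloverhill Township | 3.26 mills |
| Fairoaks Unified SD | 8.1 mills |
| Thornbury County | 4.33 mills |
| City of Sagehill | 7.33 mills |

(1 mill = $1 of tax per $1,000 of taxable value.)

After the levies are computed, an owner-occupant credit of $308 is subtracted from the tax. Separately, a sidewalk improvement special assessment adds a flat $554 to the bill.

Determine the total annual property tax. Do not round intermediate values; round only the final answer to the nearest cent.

$1,640.09

Assessed value = $612,000 × 0.13 = $79,560
Taxable value = $79,560 − $19,000 = $60,560
Cloverhill Township: $60,560 × 0.00326 = $197.4256
Fairoaks Unified SD: $60,560 × 0.0081 = $490.536
Thornbury County: $60,560 × 0.00433 = $262.2248
City of Sagehill: $60,560 × 0.00733 = $443.9048
Levies subtotal = $1,394.0912
After credit = $1,394.0912 − $308 = $1,086.0912
Total = $1,086.0912 + $554 = $1,640.0912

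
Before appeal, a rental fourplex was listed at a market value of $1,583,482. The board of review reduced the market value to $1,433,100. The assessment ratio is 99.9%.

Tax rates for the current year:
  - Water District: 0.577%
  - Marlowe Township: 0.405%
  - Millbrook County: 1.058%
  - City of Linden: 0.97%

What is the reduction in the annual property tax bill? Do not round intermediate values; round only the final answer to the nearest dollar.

$4,522

Old assessed value = $1,583,482 × 0.999 = $1,581,898.518
New assessed value = $1,433,100 × 0.999 = $1,431,666.9
Combined rate = 0.00577 + 0.00405 + 0.01058 + 0.0097 = 0.0301
Old tax = $1,581,898.518 × 0.0301 = $47,615.1453918
New tax = $1,431,666.9 × 0.0301 = $43,093.17369
Reduction = $47,615.1453918 − $43,093.17369 = $4,521.9717018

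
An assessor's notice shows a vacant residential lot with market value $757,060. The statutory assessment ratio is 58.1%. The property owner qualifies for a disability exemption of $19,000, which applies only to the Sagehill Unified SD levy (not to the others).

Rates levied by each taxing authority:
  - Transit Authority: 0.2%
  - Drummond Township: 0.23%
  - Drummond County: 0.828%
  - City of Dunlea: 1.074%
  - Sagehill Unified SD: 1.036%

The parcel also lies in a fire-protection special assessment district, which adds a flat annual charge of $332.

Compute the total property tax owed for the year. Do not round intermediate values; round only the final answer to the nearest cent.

$14,949.37

Assessed value = $757,060 × 0.581 = $439,851.86
Transit Authority: $439,851.86 × 0.002 = $879.70372
Drummond Township: $439,851.86 × 0.0023 = $1,011.659278
Drummond County: $439,851.86 × 0.00828 = $3,641.9734008
City of Dunlea: $439,851.86 × 0.01074 = $4,724.0089764
Sagehill Unified SD: ($439,851.86 − $19,000) × 0.01036 = $420,851.86 × 0.01036 = $4,360.0252696
Levies subtotal = $14,617.3706448
Total = $14,617.3706448 + $332 = $14,949.3706448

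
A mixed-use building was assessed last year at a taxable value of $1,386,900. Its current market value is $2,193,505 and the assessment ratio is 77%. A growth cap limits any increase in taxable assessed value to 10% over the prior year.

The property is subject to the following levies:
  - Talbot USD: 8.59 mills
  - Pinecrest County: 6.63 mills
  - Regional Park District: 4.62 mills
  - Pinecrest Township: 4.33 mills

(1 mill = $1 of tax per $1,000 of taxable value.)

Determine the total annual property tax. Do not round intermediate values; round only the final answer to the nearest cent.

$36,873.51

Uncapped assessed value = $2,193,505 × 0.77 = $1,688,998.85
Cap limit = $1,386,900 × 1.1 = $1,525,590
Taxable assessed value = min($1,688,998.85, $1,525,590) = $1,525,590 (cap binds)
Talbot USD: $1,525,590 × 0.00859 = $13,104.8181
Pinecrest County: $1,525,590 × 0.00663 = $10,114.6617
Regional Park District: $1,525,590 × 0.00462 = $7,048.2258
Pinecrest Township: $1,525,590 × 0.00433 = $6,605.8047
Total = $36,873.5103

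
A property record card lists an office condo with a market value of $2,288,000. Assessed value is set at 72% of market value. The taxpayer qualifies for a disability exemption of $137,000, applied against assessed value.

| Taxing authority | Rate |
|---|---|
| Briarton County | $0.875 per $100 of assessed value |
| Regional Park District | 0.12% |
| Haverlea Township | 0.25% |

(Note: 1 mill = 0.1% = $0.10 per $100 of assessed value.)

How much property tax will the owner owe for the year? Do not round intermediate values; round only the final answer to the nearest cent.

Assessed value = $2,288,000 × 0.72 = $1,647,360
Taxable value = $1,647,360 − $137,000 = $1,510,360
Briarton County: $1,510,360 × 0.00875 = $13,215.65
Regional Park District: $1,510,360 × 0.0012 = $1,812.432
Haverlea Township: $1,510,360 × 0.0025 = $3,775.9
Total = $18,803.982

$18,803.98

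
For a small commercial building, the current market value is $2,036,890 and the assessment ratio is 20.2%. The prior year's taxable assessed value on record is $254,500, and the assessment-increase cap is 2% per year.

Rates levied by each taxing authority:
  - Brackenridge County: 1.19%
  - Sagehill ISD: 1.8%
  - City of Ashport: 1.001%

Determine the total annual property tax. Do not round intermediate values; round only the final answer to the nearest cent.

$10,360.24

Uncapped assessed value = $2,036,890 × 0.202 = $411,451.78
Cap limit = $254,500 × 1.02 = $259,590
Taxable assessed value = min($411,451.78, $259,590) = $259,590 (cap binds)
Brackenridge County: $259,590 × 0.0119 = $3,089.121
Sagehill ISD: $259,590 × 0.018 = $4,672.62
City of Ashport: $259,590 × 0.01001 = $2,598.4959
Total = $10,360.2369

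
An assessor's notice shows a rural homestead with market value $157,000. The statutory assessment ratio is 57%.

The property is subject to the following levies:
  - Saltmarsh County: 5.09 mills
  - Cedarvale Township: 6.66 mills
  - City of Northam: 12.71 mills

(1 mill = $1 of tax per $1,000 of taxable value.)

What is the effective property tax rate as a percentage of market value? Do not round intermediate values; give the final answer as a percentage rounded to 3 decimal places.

Assessed value = $157,000 × 0.57 = $89,490
Saltmarsh County: $89,490 × 0.00509 = $455.5041
Cedarvale Township: $89,490 × 0.00666 = $596.0034
City of Northam: $89,490 × 0.01271 = $1,137.4179
Total tax = $2,188.9254
Effective rate = $2,188.9254 ÷ $157,000 = 1.394% of market value

1.394%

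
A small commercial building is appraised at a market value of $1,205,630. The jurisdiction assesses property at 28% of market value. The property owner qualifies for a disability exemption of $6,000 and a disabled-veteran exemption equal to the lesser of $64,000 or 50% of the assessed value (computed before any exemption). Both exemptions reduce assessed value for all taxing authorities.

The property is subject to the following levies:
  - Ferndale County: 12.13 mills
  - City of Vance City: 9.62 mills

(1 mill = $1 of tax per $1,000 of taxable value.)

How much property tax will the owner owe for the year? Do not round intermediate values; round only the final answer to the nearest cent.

Assessed value = $1,205,630 × 0.28 = $337,576.4
Disabled-veteran exemption = min($64,000, 50% × $337,576.4) = min($64,000, $168,788.2) = $64,000 (dollar cap binds)
Taxable value = $337,576.4 − $6,000 − $64,000 = $267,576.4
Ferndale County: $267,576.4 × 0.01213 = $3,245.701732
City of Vance City: $267,576.4 × 0.00962 = $2,574.084968
Total = $5,819.7867

$5,819.79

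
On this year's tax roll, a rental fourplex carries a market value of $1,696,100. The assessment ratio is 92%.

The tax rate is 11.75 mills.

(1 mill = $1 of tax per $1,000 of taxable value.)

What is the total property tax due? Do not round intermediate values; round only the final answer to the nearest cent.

$18,334.84

Assessed value = $1,696,100 × 0.92 = $1,560,412
Tax = $1,560,412 × 0.01175 = $18,334.841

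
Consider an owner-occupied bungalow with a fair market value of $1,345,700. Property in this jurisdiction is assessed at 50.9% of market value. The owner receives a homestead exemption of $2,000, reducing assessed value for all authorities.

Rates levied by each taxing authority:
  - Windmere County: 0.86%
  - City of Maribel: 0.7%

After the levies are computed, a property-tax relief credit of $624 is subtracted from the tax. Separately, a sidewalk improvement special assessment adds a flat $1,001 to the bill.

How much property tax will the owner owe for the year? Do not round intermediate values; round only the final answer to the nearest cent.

$11,031.20

Assessed value = $1,345,700 × 0.509 = $684,961.3
Taxable value = $684,961.3 − $2,000 = $682,961.3
Windmere County: $682,961.3 × 0.0086 = $5,873.46718
City of Maribel: $682,961.3 × 0.007 = $4,780.7291
Levies subtotal = $10,654.19628
After credit = $10,654.19628 − $624 = $10,030.19628
Total = $10,030.19628 + $1,001 = $11,031.19628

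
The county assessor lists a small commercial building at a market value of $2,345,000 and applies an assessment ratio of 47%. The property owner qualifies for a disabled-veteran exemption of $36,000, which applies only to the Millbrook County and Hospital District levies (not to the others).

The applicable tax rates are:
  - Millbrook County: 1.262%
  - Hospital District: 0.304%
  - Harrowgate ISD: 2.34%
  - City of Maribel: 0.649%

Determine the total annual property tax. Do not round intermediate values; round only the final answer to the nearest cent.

Assessed value = $2,345,000 × 0.47 = $1,102,150
Millbrook County: ($1,102,150 − $36,000) × 0.01262 = $1,066,150 × 0.01262 = $13,454.813
Hospital District: ($1,102,150 − $36,000) × 0.00304 = $1,066,150 × 0.00304 = $3,241.096
Harrowgate ISD: $1,102,150 × 0.0234 = $25,790.31
City of Maribel: $1,102,150 × 0.00649 = $7,152.9535
Total = $49,639.1725

$49,639.17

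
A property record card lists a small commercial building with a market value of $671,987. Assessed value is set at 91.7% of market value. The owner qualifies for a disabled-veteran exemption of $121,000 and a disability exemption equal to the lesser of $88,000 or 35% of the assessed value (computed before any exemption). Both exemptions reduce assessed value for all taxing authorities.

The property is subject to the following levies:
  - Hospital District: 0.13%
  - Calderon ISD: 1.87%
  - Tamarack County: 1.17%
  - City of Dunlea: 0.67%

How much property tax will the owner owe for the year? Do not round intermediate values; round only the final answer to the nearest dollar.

$15,637

Assessed value = $671,987 × 0.917 = $616,212.079
Disability exemption = min($88,000, 35% × $616,212.079) = min($88,000, $215,674.22765) = $88,000 (dollar cap binds)
Taxable value = $616,212.079 − $121,000 − $88,000 = $407,212.079
Hospital District: $407,212.079 × 0.0013 = $529.3757027
Calderon ISD: $407,212.079 × 0.0187 = $7,614.8658773
Tamarack County: $407,212.079 × 0.0117 = $4,764.3813243
City of Dunlea: $407,212.079 × 0.0067 = $2,728.3209293
Total = $15,636.9438336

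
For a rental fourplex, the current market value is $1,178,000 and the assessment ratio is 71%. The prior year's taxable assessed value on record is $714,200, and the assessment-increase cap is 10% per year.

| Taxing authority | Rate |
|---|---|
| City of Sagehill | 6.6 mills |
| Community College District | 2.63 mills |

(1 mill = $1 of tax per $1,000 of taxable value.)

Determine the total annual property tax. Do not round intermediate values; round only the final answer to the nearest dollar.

Uncapped assessed value = $1,178,000 × 0.71 = $836,380
Cap limit = $714,200 × 1.1 = $785,620
Taxable assessed value = min($836,380, $785,620) = $785,620 (cap binds)
City of Sagehill: $785,620 × 0.0066 = $5,185.092
Community College District: $785,620 × 0.00263 = $2,066.1806
Total = $7,251.2726

$7,251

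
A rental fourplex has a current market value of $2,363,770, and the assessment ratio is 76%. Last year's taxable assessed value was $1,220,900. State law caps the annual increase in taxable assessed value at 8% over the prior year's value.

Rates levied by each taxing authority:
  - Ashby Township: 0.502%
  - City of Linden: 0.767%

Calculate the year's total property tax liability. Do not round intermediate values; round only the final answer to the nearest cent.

$16,732.68

Uncapped assessed value = $2,363,770 × 0.76 = $1,796,465.2
Cap limit = $1,220,900 × 1.08 = $1,318,572
Taxable assessed value = min($1,796,465.2, $1,318,572) = $1,318,572 (cap binds)
Ashby Township: $1,318,572 × 0.00502 = $6,619.23144
City of Linden: $1,318,572 × 0.00767 = $10,113.44724
Total = $16,732.67868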